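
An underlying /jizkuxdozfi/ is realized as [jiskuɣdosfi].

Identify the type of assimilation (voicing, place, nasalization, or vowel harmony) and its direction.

/z/→[s] /x/→[ɣ] /z/→[s].
Each target copies a feature from the following segment, so the direction is regressive.

voicing assimilation, regressive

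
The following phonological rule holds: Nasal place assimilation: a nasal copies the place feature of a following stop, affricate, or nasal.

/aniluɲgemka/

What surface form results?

[aniluŋgeŋka]

/ɲ/ before /g/ (velar) → [ŋ]
/m/ before /k/ (velar) → [ŋ]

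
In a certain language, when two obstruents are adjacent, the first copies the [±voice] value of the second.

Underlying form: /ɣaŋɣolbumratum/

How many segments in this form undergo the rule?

0

No segment meets the rule's conditions.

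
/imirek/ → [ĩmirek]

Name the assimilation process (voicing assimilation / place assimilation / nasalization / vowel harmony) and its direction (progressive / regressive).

/i/→[ĩ].
Each target copies a feature from the following segment, so the direction is regressive.

nasalization, regressive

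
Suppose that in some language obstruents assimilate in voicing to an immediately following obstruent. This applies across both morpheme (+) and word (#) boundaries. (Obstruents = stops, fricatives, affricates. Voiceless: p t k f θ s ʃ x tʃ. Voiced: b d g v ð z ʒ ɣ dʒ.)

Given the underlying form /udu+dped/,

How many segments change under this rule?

1

/d/ before /p/ (voiceless) → [t]
1 segment changes.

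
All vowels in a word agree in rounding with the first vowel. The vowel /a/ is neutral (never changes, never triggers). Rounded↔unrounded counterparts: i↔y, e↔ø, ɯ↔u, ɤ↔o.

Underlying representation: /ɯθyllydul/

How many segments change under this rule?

3

/y/ harmonizes with /ɯ/ ([-round]) → [i]
/y/ harmonizes with /ɯ/ ([-round]) → [i]
/u/ harmonizes with /ɯ/ ([-round]) → [ɯ]
3 segments change.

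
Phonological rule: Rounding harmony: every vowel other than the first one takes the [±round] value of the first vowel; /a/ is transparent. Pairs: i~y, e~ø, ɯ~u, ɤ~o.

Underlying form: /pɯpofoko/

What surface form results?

/o/ harmonizes with /ɯ/ ([-round]) → [ɤ]
/o/ harmonizes with /ɯ/ ([-round]) → [ɤ]
/o/ harmonizes with /ɯ/ ([-round]) → [ɤ]

[pɯpɤfɤkɤ]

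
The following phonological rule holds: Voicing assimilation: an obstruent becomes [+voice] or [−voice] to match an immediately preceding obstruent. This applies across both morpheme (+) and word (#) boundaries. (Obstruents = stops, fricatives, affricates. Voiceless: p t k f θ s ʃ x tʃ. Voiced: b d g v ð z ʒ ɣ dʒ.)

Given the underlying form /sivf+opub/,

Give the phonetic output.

[sivv+opub]

/f/ after /v/ (voiced) → [v]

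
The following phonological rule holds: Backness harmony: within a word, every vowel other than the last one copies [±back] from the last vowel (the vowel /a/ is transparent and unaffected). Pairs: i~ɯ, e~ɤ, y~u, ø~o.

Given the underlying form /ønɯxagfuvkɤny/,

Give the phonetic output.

/ɯ/ harmonizes with /y/ ([-back]) → [i]
/u/ harmonizes with /y/ ([-back]) → [y]
/ɤ/ harmonizes with /y/ ([-back]) → [e]

[ønixagfyvkeny]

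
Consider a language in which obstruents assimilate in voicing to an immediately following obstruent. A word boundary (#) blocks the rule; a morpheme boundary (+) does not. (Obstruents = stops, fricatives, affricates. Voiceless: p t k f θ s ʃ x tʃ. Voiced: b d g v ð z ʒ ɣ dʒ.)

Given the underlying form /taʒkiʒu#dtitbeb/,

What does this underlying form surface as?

[taʃkiʒu#ttidbeb]

/ʒ/ before /k/ (voiceless) → [ʃ]
/d/ before /t/ (voiceless) → [t]
/t/ before /b/ (voiced) → [d]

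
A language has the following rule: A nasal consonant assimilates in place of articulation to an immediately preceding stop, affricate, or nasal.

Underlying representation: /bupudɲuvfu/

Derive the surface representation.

[bupudnuvfu]

/ɲ/ after /d/ (alveolar) → [n]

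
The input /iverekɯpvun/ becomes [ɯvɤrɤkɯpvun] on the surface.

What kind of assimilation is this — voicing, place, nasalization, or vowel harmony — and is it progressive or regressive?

vowel harmony, regressive

/i/→[ɯ] /e/→[ɤ] /e/→[ɤ].
Vowels agree with the last vowel, so the harmony is regressive.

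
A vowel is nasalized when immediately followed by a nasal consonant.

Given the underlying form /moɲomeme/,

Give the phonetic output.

[mõɲõmẽme]

/o/ before nasal /ɲ/ → [õ]
/o/ before nasal /m/ → [õ]
/e/ before nasal /m/ → [ẽ]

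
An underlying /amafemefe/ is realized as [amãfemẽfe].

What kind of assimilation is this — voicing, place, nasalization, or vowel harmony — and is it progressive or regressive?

/a/→[ã] /e/→[ẽ].
Each target copies a feature from the preceding segment, so the direction is progressive.

nasalization, progressive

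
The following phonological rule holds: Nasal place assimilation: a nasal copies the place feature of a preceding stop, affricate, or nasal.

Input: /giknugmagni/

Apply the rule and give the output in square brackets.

[gikŋugŋagŋi]

/n/ after /k/ (velar) → [ŋ]
/m/ after /g/ (velar) → [ŋ]
/n/ after /g/ (velar) → [ŋ]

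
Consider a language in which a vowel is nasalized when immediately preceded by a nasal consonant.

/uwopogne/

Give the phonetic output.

/e/ after nasal /n/ → [ẽ]

[uwopognẽ]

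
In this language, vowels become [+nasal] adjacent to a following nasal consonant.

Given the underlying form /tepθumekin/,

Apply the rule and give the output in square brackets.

/u/ before nasal /m/ → [ũ]
/i/ before nasal /n/ → [ĩ]

[tepθũmekĩn]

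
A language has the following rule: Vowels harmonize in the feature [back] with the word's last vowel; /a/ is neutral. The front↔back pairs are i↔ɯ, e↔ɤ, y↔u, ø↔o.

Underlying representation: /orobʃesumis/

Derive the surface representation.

[ørøbʃesymis]

/o/ harmonizes with /i/ ([-back]) → [ø]
/o/ harmonizes with /i/ ([-back]) → [ø]
/u/ harmonizes with /i/ ([-back]) → [y]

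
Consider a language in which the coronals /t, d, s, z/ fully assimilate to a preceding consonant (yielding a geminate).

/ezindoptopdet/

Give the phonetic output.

[ezinnoppoppet]

/d/ after /n/ → [n] (total assimilation)
/t/ after /p/ → [p] (total assimilation)
/d/ after /p/ → [p] (total assimilation)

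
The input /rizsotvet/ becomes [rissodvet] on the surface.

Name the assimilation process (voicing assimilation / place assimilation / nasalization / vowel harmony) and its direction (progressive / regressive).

voicing assimilation, regressive

/z/→[s] /t/→[d].
Each target copies a feature from the following segment, so the direction is regressive.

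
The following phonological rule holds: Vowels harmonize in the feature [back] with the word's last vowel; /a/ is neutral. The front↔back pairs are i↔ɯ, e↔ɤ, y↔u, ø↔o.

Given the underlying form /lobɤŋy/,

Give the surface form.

/o/ harmonizes with /y/ ([-back]) → [ø]
/ɤ/ harmonizes with /y/ ([-back]) → [e]

[løbeŋy]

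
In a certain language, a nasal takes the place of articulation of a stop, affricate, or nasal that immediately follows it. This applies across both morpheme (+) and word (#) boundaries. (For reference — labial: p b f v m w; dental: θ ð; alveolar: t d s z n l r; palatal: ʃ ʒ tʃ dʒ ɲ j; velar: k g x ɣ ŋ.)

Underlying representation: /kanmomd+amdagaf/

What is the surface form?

/n/ before /m/ (labial) → [m]
/m/ before /d/ (alveolar) → [n]
/m/ before /d/ (alveolar) → [n]

[kammond+andagaf]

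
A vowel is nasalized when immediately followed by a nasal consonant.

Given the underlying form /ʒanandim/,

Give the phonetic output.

/a/ before nasal /n/ → [ã]
/a/ before nasal /n/ → [ã]
/i/ before nasal /m/ → [ĩ]

[ʒãnãndĩm]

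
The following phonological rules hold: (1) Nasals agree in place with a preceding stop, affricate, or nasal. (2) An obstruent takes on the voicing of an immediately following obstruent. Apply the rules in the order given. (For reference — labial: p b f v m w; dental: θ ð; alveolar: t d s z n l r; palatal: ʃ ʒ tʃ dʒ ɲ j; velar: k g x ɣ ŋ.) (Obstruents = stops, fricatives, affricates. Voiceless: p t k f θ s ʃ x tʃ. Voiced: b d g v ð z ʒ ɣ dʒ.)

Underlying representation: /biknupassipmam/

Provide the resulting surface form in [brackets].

[bikŋupassipmam]

Rule 1: /n/ after /k/ (velar) → [ŋ]
After rule 1: bikŋupassipmam
Rule 2: no segment meets the rule's conditions; no change.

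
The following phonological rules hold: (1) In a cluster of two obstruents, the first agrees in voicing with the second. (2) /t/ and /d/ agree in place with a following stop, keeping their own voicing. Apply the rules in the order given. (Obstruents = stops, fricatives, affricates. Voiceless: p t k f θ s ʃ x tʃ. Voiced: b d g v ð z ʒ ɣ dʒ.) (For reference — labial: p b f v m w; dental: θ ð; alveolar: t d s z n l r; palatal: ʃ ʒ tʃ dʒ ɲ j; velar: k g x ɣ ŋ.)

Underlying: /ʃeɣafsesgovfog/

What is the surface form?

Rule 1: /s/ before /g/ (voiced) → [z]
Rule 1: /v/ before /f/ (voiceless) → [f]
After rule 1: ʃeɣafsezgoffog
Rule 2: no segment meets the rule's conditions; no change.

[ʃeɣafsezgoffog]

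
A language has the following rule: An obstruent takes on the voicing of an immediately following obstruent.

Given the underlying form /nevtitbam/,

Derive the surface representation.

/v/ before /t/ (voiceless) → [f]
/t/ before /b/ (voiced) → [d]

[neftidbam]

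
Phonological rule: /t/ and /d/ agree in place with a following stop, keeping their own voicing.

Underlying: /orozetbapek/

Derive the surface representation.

[orozepbapek]

/t/ before /b/ (labial) → [p]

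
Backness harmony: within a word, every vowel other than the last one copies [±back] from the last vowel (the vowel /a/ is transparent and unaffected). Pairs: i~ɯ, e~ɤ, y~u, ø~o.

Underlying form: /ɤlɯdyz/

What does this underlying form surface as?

/ɤ/ harmonizes with /y/ ([-back]) → [e]
/ɯ/ harmonizes with /y/ ([-back]) → [i]

[elidyz]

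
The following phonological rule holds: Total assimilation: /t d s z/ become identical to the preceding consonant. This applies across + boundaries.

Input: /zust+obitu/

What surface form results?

[zuss+obitu]

/t/ after /s/ → [s] (total assimilation)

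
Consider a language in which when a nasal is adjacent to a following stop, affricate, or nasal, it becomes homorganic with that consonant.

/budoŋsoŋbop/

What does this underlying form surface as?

/ŋ/ before /b/ (labial) → [m]

[budoŋsombop]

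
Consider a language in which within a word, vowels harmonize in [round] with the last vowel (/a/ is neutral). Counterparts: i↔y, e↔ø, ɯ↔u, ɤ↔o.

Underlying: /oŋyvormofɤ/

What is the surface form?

[ɤŋivɤrmɤfɤ]

/o/ harmonizes with /ɤ/ ([-round]) → [ɤ]
/y/ harmonizes with /ɤ/ ([-round]) → [i]
/o/ harmonizes with /ɤ/ ([-round]) → [ɤ]
/o/ harmonizes with /ɤ/ ([-round]) → [ɤ]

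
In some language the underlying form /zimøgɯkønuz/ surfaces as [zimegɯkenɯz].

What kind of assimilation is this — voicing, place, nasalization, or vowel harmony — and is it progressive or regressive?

vowel harmony, progressive

/ø/→[e] /ø/→[e] /u/→[ɯ].
Vowels agree with the first vowel, so the harmony is progressive.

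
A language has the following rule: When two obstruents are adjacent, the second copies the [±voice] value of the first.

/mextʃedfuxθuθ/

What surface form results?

[mextʃedvuxθuθ]

/f/ after /d/ (voiced) → [v]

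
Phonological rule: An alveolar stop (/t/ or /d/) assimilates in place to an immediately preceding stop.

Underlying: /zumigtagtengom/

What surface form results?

/t/ after /g/ (velar) → [k]
/t/ after /g/ (velar) → [k]

[zumigkagkengom]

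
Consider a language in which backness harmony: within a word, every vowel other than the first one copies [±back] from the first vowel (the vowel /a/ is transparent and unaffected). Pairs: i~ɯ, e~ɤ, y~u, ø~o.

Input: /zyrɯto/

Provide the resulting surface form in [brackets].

/ɯ/ harmonizes with /y/ ([-back]) → [i]
/o/ harmonizes with /y/ ([-back]) → [ø]

[zyritø]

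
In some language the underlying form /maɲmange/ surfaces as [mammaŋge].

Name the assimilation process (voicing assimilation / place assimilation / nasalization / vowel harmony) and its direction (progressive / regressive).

/ɲ/→[m] /n/→[ŋ].
Each target copies a feature from the following segment, so the direction is regressive.

place assimilation, regressive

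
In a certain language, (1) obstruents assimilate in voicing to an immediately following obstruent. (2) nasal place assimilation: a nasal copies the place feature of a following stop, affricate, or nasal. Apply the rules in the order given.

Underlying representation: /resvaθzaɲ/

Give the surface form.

Rule 1: /s/ before /v/ (voiced) → [z]
Rule 1: /θ/ before /z/ (voiced) → [ð]
After rule 1: rezvaðzaɲ
Rule 2: no segment meets the rule's conditions; no change.

[rezvaðzaɲ]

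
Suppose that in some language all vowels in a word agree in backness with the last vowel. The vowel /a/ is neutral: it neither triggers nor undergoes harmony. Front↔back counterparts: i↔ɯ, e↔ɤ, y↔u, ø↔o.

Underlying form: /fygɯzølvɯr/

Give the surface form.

[fugɯzolvɯr]

/y/ harmonizes with /ɯ/ ([+back]) → [u]
/ø/ harmonizes with /ɯ/ ([+back]) → [o]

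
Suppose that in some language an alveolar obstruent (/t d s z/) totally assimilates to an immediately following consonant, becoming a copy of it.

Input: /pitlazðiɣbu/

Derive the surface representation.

/t/ before /l/ → [l] (total assimilation)
/z/ before /ð/ → [ð] (total assimilation)

[pillaððiɣbu]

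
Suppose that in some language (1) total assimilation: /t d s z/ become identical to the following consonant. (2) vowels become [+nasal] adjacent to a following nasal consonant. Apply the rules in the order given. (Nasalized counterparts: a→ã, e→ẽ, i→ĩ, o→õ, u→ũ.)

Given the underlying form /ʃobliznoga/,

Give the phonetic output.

Rule 1: /z/ before /n/ → [n] (total assimilation)
After rule 1: ʃoblinnoga
Rule 2: /i/ before nasal /n/ → [ĩ]

[ʃoblĩnnoga]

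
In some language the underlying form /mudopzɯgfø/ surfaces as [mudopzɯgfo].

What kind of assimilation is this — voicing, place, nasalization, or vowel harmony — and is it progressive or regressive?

/ø/→[o].
Vowels agree with the first vowel, so the harmony is progressive.

vowel harmony, progressive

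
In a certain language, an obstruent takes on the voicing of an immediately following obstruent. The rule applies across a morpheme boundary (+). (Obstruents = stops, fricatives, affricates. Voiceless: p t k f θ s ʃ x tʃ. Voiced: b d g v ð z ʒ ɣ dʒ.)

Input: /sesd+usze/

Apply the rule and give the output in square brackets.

/s/ before /d/ (voiced) → [z]
/s/ before /z/ (voiced) → [z]

[sezd+uzze]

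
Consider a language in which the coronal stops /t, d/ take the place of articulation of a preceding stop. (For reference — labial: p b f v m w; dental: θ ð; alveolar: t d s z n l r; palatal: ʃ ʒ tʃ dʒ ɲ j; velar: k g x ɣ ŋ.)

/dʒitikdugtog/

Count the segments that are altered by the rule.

/d/ after /k/ (velar) → [g]
/t/ after /g/ (velar) → [k]
2 segments change.

2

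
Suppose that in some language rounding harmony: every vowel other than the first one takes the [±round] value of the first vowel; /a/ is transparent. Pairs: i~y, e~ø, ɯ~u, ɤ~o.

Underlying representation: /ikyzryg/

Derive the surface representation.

[ikizrig]

/y/ harmonizes with /i/ ([-round]) → [i]
/y/ harmonizes with /i/ ([-round]) → [i]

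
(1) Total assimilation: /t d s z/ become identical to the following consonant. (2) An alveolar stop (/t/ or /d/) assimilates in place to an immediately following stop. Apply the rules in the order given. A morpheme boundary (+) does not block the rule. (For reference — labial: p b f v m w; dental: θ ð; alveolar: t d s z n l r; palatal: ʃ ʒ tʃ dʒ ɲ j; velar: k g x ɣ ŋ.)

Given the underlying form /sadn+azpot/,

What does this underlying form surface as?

[sann+appot]

Rule 1: /d/ before /n/ → [n] (total assimilation)
Rule 1: /z/ before /p/ → [p] (total assimilation)
After rule 1: sann+appot
Rule 2: no segment meets the rule's conditions; no change.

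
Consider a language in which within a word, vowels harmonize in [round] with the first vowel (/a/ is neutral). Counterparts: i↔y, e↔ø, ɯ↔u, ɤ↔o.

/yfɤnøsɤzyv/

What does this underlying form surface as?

/ɤ/ harmonizes with /y/ ([+round]) → [o]
/ɤ/ harmonizes with /y/ ([+round]) → [o]

[yfonøsozyv]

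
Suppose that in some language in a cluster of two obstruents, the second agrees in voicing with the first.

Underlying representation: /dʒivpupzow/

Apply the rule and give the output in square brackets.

/p/ after /v/ (voiced) → [b]
/z/ after /p/ (voiceless) → [s]

[dʒivbupsow]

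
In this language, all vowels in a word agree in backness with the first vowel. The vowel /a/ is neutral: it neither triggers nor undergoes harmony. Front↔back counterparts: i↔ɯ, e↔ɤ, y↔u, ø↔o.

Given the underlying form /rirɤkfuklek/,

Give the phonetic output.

/ɤ/ harmonizes with /i/ ([-back]) → [e]
/u/ harmonizes with /i/ ([-back]) → [y]

[rirekfyklek]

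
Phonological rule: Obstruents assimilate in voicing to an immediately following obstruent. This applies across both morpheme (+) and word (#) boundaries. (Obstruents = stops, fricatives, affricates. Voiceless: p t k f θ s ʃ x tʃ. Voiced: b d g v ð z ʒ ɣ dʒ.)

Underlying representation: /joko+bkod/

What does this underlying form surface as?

/b/ before /k/ (voiceless) → [p]

[joko+pkod]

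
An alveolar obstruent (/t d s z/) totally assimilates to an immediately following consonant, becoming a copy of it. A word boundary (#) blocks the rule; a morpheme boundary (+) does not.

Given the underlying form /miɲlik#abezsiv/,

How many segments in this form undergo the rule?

1

/z/ before /s/ → [s] (total assimilation)
1 segment changes.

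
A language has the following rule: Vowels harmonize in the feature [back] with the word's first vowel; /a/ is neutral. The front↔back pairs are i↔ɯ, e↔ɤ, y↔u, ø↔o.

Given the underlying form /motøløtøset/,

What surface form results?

[motolotosɤt]

/ø/ harmonizes with /o/ ([+back]) → [o]
/ø/ harmonizes with /o/ ([+back]) → [o]
/ø/ harmonizes with /o/ ([+back]) → [o]
/e/ harmonizes with /o/ ([+back]) → [ɤ]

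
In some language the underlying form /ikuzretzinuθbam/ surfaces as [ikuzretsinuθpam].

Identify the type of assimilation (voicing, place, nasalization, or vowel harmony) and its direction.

/z/→[s] /b/→[p].
Each target copies a feature from the preceding segment, so the direction is progressive.

voicing assimilation, progressive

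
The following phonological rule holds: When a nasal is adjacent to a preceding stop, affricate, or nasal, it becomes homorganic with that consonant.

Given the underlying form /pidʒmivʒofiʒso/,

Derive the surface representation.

/m/ after /dʒ/ (palatal) → [ɲ]

[pidʒɲivʒofiʒso]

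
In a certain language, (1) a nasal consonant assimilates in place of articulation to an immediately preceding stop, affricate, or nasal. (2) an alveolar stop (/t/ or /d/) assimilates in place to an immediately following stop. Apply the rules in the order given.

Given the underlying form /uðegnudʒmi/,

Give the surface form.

Rule 1: /n/ after /g/ (velar) → [ŋ]
Rule 1: /m/ after /dʒ/ (palatal) → [ɲ]
After rule 1: uðegŋudʒɲi
Rule 2: no segment meets the rule's conditions; no change.

[uðegŋudʒɲi]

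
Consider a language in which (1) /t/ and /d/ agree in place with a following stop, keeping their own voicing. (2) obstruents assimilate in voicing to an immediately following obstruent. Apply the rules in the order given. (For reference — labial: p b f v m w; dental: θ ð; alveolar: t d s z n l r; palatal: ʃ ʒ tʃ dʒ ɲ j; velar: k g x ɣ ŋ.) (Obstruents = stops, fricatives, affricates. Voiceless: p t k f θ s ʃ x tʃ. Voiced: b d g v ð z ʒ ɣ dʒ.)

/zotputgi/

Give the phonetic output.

Rule 1: /t/ before /p/ (labial) → [p]
Rule 1: /t/ before /g/ (velar) → [k]
After rule 1: zoppukgi
Rule 2: /k/ before /g/ (voiced) → [g]

[zoppuggi]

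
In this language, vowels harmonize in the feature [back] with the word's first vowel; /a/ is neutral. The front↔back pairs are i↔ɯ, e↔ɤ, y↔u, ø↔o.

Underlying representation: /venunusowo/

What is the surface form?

[venynysøwø]

/u/ harmonizes with /e/ ([-back]) → [y]
/u/ harmonizes with /e/ ([-back]) → [y]
/o/ harmonizes with /e/ ([-back]) → [ø]
/o/ harmonizes with /e/ ([-back]) → [ø]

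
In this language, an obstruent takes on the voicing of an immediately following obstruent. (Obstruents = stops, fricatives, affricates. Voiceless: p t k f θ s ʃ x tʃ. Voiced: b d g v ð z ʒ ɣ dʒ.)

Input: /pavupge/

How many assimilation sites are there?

/p/ before /g/ (voiced) → [b]
1 segment changes.

1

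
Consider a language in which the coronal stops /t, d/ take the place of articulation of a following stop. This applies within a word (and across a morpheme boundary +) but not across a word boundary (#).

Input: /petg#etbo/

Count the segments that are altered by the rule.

/t/ before /g/ (velar) → [k]
/t/ before /b/ (labial) → [p]
2 segments change.

2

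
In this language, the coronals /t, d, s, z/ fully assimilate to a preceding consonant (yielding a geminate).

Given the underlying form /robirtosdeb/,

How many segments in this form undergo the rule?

2

/t/ after /r/ → [r] (total assimilation)
/d/ after /s/ → [s] (total assimilation)
2 segments change.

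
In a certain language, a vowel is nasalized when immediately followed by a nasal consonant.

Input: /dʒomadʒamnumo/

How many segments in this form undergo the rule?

/o/ before nasal /m/ → [õ]
/a/ before nasal /m/ → [ã]
/u/ before nasal /m/ → [ũ]
3 segments change.

3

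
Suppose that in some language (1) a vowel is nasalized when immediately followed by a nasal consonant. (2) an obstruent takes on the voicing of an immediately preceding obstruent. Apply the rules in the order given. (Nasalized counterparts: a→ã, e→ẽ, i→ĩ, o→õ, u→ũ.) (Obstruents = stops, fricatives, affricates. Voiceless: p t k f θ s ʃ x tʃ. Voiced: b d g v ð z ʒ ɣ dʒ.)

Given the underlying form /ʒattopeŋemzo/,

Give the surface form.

[ʒattopẽŋẽmzo]

Rule 1: /e/ before nasal /ŋ/ → [ẽ]
Rule 1: /e/ before nasal /m/ → [ẽ]
After rule 1: ʒattopẽŋẽmzo
Rule 2: no segment meets the rule's conditions; no change.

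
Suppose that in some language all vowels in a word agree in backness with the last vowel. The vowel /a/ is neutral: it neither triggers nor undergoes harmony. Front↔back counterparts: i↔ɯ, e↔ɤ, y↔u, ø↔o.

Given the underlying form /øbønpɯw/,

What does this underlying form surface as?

/ø/ harmonizes with /ɯ/ ([+back]) → [o]
/ø/ harmonizes with /ɯ/ ([+back]) → [o]

[obonpɯw]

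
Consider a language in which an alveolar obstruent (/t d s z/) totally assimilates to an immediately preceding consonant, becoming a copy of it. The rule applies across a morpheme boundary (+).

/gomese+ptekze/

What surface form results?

[gomese+ppekke]

/t/ after /p/ → [p] (total assimilation)
/z/ after /k/ → [k] (total assimilation)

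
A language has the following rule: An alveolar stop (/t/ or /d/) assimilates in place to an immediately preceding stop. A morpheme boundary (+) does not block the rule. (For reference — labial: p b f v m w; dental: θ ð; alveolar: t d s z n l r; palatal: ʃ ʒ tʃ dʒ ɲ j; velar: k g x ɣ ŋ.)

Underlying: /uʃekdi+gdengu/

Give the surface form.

[uʃekgi+ggengu]

/d/ after /k/ (velar) → [g]
/d/ after /g/ (velar) → [g]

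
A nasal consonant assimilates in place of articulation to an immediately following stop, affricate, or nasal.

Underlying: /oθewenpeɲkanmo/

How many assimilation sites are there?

3

/n/ before /p/ (labial) → [m]
/ɲ/ before /k/ (velar) → [ŋ]
/n/ before /m/ (labial) → [m]
3 segments change.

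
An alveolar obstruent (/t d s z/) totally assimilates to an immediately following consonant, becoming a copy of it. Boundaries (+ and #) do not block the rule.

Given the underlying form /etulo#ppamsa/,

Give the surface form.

no segment meets the rule's conditions; no change.

[etulo#ppamsa]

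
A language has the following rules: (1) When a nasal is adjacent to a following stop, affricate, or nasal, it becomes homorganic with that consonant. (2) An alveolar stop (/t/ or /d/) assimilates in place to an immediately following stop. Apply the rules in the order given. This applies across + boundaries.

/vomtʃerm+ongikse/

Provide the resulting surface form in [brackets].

[voɲtʃerm+oŋgikse]

Rule 1: /m/ before /tʃ/ (palatal) → [ɲ]
Rule 1: /n/ before /g/ (velar) → [ŋ]
After rule 1: voɲtʃerm+oŋgikse
Rule 2: no segment meets the rule's conditions; no change.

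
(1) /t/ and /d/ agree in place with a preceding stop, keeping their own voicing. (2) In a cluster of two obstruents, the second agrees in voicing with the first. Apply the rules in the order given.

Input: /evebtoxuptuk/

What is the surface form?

Rule 1: /t/ after /b/ (labial) → [p]
Rule 1: /t/ after /p/ (labial) → [p]
After rule 1: evebpoxuppuk
Rule 2: /p/ after /b/ (voiced) → [b]

[evebboxuppuk]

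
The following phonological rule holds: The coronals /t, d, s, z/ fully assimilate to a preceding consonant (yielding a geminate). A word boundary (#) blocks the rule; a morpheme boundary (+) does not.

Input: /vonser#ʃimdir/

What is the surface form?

[vonner#ʃimmir]

/s/ after /n/ → [n] (total assimilation)
/d/ after /m/ → [m] (total assimilation)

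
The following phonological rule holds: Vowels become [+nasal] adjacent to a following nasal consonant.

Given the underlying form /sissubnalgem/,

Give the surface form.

[sissubnalgẽm]

/e/ before nasal /m/ → [ẽ]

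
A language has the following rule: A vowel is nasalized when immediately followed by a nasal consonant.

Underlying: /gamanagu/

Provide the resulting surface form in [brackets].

[gãmãnagu]

/a/ before nasal /m/ → [ã]
/a/ before nasal /n/ → [ã]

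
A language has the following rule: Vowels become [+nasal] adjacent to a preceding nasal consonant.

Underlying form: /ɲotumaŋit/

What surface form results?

/o/ after nasal /ɲ/ → [õ]
/a/ after nasal /m/ → [ã]
/i/ after nasal /ŋ/ → [ĩ]

[ɲõtumãŋĩt]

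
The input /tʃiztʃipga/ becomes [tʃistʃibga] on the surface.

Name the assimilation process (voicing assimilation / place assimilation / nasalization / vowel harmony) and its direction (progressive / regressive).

/z/→[s] /p/→[b].
Each target copies a feature from the following segment, so the direction is regressive.

voicing assimilation, regressive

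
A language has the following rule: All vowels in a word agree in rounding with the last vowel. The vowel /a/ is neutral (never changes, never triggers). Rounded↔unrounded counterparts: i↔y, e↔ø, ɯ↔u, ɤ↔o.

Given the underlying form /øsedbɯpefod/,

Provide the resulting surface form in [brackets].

[øsødbupøfod]

/e/ harmonizes with /o/ ([+round]) → [ø]
/ɯ/ harmonizes with /o/ ([+round]) → [u]
/e/ harmonizes with /o/ ([+round]) → [ø]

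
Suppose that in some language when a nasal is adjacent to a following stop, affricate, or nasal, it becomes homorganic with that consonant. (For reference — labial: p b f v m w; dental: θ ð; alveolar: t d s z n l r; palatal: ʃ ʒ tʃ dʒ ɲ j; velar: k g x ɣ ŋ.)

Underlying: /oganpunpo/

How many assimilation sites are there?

2

/n/ before /p/ (labial) → [m]
/n/ before /p/ (labial) → [m]
2 segments change.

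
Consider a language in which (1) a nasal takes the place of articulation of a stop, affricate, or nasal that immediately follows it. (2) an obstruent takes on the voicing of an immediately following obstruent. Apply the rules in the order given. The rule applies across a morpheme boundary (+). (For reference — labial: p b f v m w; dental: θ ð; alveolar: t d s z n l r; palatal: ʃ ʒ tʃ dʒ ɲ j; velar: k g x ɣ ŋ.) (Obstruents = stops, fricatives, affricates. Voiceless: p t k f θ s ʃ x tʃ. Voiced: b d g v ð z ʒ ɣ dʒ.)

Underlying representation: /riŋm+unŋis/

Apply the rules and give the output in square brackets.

[rimm+uŋŋis]

Rule 1: /ŋ/ before /m/ (labial) → [m]
Rule 1: /n/ before /ŋ/ (velar) → [ŋ]
After rule 1: rimm+uŋŋis
Rule 2: no segment meets the rule's conditions; no change.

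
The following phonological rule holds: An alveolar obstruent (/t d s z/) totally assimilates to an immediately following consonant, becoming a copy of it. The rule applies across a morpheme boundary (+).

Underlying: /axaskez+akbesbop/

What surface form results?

/s/ before /k/ → [k] (total assimilation)
/s/ before /b/ → [b] (total assimilation)

[axakkez+akbebbop]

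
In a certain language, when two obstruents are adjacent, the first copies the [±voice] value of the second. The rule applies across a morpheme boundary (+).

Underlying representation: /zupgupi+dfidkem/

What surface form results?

/p/ before /g/ (voiced) → [b]
/d/ before /f/ (voiceless) → [t]
/d/ before /k/ (voiceless) → [t]

[zubgupi+tfitkem]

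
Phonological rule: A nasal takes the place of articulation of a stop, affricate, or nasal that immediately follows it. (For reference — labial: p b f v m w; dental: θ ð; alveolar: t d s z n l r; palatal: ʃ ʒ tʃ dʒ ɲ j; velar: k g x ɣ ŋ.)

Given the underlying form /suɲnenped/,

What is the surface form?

[sunnemped]

/ɲ/ before /n/ (alveolar) → [n]
/n/ before /p/ (labial) → [m]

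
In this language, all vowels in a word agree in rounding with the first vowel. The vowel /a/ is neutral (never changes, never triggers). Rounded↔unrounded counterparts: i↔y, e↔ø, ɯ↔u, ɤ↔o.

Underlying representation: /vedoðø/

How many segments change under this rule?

2

/o/ harmonizes with /e/ ([-round]) → [ɤ]
/ø/ harmonizes with /e/ ([-round]) → [e]
2 segments change.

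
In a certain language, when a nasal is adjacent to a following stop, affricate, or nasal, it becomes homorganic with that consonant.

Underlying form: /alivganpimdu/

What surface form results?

/n/ before /p/ (labial) → [m]
/m/ before /d/ (alveolar) → [n]

[alivgampindu]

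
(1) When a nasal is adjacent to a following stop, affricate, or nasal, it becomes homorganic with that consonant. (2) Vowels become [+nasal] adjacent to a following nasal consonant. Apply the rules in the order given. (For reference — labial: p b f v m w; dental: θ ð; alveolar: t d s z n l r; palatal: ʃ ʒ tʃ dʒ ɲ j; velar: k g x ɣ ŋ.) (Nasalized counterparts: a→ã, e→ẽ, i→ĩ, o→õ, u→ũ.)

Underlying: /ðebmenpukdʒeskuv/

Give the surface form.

Rule 1: /n/ before /p/ (labial) → [m]
After rule 1: ðebmempukdʒeskuv
Rule 2: /e/ before nasal /m/ → [ẽ]

[ðebmẽmpukdʒeskuv]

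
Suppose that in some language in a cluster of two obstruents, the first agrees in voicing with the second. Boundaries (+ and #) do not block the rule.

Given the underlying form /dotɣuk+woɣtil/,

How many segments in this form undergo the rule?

2

/t/ before /ɣ/ (voiced) → [d]
/ɣ/ before /t/ (voiceless) → [x]
2 segments change.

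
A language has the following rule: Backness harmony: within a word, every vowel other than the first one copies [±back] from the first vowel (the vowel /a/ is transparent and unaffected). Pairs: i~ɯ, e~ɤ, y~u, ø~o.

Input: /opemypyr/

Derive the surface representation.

/e/ harmonizes with /o/ ([+back]) → [ɤ]
/y/ harmonizes with /o/ ([+back]) → [u]
/y/ harmonizes with /o/ ([+back]) → [u]

[opɤmupur]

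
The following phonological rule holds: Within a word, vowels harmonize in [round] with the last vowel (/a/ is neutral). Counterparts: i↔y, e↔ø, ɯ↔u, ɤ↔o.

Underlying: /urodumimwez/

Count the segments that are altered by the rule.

3

/u/ harmonizes with /e/ ([-round]) → [ɯ]
/o/ harmonizes with /e/ ([-round]) → [ɤ]
/u/ harmonizes with /e/ ([-round]) → [ɯ]
3 segments change.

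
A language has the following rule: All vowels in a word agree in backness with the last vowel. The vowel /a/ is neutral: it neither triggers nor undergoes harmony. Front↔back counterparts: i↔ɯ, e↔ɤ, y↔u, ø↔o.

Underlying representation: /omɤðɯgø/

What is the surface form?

/o/ harmonizes with /ø/ ([-back]) → [ø]
/ɤ/ harmonizes with /ø/ ([-back]) → [e]
/ɯ/ harmonizes with /ø/ ([-back]) → [i]

[ømeðigø]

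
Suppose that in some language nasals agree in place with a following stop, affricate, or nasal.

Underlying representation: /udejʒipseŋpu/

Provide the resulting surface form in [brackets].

[udejʒipsempu]

/ŋ/ before /p/ (labial) → [m]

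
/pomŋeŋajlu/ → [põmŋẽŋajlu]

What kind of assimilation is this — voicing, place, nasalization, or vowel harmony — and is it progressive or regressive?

/o/→[õ] /e/→[ẽ].
Each target copies a feature from the following segment, so the direction is regressive.

nasalization, regressive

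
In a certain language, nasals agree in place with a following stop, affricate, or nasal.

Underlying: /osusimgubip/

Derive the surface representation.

[osusiŋgubip]

/m/ before /g/ (velar) → [ŋ]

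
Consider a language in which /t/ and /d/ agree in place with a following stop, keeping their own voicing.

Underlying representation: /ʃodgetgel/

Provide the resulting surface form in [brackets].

/d/ before /g/ (velar) → [g]
/t/ before /g/ (velar) → [k]

[ʃoggekgel]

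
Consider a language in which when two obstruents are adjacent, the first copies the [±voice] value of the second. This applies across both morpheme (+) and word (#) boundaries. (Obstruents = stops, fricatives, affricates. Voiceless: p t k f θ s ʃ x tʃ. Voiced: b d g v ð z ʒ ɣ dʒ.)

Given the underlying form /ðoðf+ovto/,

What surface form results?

[ðoθf+ofto]

/ð/ before /f/ (voiceless) → [θ]
/v/ before /t/ (voiceless) → [f]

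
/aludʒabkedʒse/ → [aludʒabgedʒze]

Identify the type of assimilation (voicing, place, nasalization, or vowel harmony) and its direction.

voicing assimilation, progressive

/k/→[g] /s/→[z].
Each target copies a feature from the preceding segment, so the direction is progressive.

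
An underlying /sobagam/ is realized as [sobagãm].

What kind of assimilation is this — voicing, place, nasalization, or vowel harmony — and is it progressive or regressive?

/a/→[ã].
Each target copies a feature from the following segment, so the direction is regressive.

nasalization, regressive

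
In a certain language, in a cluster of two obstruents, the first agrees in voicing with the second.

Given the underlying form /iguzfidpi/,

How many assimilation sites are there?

/z/ before /f/ (voiceless) → [s]
/d/ before /p/ (voiceless) → [t]
2 segments change.

2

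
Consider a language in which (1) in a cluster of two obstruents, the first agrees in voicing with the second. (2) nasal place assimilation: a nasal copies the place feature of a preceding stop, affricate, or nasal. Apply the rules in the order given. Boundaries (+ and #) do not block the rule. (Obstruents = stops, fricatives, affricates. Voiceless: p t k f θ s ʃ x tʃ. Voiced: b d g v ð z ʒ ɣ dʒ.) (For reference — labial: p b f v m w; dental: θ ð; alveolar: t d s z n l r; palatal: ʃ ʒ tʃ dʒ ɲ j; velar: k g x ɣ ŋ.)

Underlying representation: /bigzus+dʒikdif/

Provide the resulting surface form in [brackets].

Rule 1: /s/ before /dʒ/ (voiced) → [z]
Rule 1: /k/ before /d/ (voiced) → [g]
After rule 1: bigzuz+dʒigdif
Rule 2: no segment meets the rule's conditions; no change.

[bigzuz+dʒigdif]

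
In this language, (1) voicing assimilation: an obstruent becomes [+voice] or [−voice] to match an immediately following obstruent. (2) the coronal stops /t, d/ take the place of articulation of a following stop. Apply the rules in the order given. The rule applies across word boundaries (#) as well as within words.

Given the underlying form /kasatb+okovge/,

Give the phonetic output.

[kasabb+okovge]

Rule 1: /t/ before /b/ (voiced) → [d]
After rule 1: kasadb+okovge
Rule 2: /d/ before /b/ (labial) → [b]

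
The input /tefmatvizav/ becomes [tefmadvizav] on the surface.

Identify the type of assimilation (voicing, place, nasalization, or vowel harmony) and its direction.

voicing assimilation, regressive

/t/→[d].
Each target copies a feature from the following segment, so the direction is regressive.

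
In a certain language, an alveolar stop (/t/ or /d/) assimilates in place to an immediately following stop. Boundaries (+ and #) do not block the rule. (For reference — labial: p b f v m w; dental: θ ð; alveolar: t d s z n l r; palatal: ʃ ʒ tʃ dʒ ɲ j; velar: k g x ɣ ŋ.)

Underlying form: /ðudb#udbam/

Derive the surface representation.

/d/ before /b/ (labial) → [b]
/d/ before /b/ (labial) → [b]

[ðubb#ubbam]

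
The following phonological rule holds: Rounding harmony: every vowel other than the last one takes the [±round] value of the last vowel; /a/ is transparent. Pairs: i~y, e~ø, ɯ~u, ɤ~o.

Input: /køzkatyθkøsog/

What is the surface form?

no segment meets the rule's conditions; no change.

[køzkatyθkøsog]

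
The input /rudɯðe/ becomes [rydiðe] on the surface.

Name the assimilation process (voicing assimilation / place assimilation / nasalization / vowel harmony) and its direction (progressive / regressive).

/u/→[y] /ɯ/→[i].
Vowels agree with the last vowel, so the harmony is regressive.

vowel harmony, regressive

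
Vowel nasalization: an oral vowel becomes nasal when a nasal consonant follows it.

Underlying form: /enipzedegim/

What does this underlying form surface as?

/e/ before nasal /n/ → [ẽ]
/i/ before nasal /m/ → [ĩ]

[ẽnipzedegĩm]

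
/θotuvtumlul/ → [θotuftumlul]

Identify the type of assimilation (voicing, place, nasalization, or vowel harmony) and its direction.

/v/→[f].
Each target copies a feature from the following segment, so the direction is regressive.

voicing assimilation, regressive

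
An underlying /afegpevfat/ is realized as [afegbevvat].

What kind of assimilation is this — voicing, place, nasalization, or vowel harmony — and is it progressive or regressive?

/p/→[b] /f/→[v].
Each target copies a feature from the preceding segment, so the direction is progressive.

voicing assimilation, progressive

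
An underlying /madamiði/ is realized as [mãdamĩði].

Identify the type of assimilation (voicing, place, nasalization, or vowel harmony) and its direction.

nasalization, progressive

/a/→[ã] /i/→[ĩ].
Each target copies a feature from the preceding segment, so the direction is progressive.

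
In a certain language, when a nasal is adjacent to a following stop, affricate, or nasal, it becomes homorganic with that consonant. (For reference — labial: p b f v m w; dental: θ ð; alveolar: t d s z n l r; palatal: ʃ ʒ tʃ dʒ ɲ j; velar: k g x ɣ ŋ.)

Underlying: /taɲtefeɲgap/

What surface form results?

[tantefeŋgap]

/ɲ/ before /t/ (alveolar) → [n]
/ɲ/ before /g/ (velar) → [ŋ]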